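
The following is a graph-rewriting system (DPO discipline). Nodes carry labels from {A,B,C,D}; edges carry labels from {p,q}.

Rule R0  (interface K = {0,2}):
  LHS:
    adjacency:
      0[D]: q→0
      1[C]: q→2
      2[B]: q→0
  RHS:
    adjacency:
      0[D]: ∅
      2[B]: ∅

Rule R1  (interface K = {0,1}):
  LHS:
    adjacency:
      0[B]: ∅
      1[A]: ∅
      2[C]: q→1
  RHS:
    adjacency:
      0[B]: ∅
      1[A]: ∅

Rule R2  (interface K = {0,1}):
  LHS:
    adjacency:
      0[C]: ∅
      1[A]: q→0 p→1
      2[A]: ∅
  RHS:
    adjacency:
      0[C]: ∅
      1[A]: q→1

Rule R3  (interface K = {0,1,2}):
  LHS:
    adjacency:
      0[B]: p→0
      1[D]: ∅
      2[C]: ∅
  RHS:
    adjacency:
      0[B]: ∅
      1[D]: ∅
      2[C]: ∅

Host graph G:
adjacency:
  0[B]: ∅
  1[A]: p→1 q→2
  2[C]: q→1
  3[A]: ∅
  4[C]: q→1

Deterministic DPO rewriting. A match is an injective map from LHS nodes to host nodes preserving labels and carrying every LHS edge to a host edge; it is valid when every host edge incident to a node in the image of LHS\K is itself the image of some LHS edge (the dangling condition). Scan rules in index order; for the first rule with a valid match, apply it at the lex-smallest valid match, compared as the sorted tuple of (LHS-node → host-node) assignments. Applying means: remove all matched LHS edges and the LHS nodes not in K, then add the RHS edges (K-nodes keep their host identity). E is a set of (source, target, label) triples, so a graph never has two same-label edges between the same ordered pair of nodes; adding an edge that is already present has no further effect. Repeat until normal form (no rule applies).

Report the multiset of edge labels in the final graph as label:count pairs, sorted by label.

[0] host  ⇒  5 nodes, 4 edges  {1-p->1 1-q->2 2-q->1 4-q->1}
[1] R1 @ {0↦0, 1↦1, 2↦4}  ⇒  4 nodes, 3 edges  {1-p->1 1-q->2 2-q->1}
[2] R2 @ {0↦2, 1↦1, 2↦3}  ⇒  3 nodes, 2 edges  {1-q->1 2-q->1}
[3] R1 @ {0↦0, 1↦1, 2↦2}  ⇒  2 nodes, 1 edges  {1-q->1}
halt: no rule applies after step 3
NF edges: [(1, 1, 'q')]

Answer: q:1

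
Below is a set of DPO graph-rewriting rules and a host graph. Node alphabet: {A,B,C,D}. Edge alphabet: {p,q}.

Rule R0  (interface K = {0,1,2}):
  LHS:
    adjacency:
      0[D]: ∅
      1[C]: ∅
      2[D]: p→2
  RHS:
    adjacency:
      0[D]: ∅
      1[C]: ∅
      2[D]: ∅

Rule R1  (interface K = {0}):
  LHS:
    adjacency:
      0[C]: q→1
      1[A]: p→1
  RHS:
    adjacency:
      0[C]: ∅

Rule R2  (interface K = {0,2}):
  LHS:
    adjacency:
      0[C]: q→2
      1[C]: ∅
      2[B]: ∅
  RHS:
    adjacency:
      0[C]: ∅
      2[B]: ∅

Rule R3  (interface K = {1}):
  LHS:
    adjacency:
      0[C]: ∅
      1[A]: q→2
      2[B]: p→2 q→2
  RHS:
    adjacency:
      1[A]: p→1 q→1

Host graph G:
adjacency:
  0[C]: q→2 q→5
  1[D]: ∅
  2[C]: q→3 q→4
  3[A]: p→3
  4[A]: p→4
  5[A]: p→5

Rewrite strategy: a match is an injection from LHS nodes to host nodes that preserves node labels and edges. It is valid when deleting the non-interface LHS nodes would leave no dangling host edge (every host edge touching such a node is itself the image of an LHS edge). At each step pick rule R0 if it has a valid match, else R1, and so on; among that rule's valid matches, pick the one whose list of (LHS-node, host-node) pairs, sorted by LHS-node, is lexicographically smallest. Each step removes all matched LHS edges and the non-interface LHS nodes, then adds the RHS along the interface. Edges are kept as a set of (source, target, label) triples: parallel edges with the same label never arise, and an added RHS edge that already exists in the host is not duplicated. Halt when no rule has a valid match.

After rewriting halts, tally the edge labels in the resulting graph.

[0] host  ⇒  6 nodes, 7 edges  {0-q->2 0-q->5 2-q->3 2-q->4 3-p->3 4-p->4 5-p->5}
[1] R1 @ {0↦0, 1↦5}  ⇒  5 nodes, 5 edges  {0-q->2 2-q->3 2-q->4 3-p->3 4-p->4}
[2] R1 @ {0↦2, 1↦3}  ⇒  4 nodes, 3 edges  {0-q->2 2-q->4 4-p->4}
[3] R1 @ {0↦2, 1↦4}  ⇒  3 nodes, 1 edges  {0-q->2}
normal form: no rule applies after step 3
NF edges: [(0, 2, 'q')]

Answer: q:1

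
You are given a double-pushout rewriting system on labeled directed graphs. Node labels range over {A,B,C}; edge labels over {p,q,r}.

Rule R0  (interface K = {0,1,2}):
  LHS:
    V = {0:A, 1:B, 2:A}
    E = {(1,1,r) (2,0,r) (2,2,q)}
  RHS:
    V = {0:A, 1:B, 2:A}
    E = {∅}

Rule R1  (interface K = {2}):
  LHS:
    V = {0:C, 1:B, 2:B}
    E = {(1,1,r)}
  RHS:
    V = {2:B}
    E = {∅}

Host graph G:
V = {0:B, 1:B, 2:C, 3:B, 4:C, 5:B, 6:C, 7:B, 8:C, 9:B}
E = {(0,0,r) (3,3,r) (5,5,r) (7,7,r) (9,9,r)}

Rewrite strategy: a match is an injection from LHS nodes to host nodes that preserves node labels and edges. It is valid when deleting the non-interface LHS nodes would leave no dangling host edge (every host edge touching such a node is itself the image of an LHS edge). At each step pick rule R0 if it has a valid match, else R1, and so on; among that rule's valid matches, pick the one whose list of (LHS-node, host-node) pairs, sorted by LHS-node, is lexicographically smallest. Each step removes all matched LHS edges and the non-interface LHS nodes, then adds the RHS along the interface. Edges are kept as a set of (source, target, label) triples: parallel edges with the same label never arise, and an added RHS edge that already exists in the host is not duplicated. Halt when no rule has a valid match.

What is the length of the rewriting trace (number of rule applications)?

Answer: 4

Steps:
initial: |V|=10 |E|=5  E = 0-r->0 3-r->3 5-r->5 7-r->7 9-r->9
step 1: apply R1 at {0↦2, 1↦0, 2↦1}  → |V|=8 |E|=4  E = 3-r->3 5-r->5 7-r->7 9-r->9
step 2: apply R1 at {0↦4, 1↦3, 2↦1}  → |V|=6 |E|=3  E = 5-r->5 7-r->7 9-r->9
step 3: apply R1 at {0↦6, 1↦5, 2↦1}  → |V|=4 |E|=2  E = 7-r->7 9-r->9
step 4: apply R1 at {0↦8, 1↦7, 2↦1}  → |V|=2 |E|=1  E = 9-r->9
halt: no rule applies after step 4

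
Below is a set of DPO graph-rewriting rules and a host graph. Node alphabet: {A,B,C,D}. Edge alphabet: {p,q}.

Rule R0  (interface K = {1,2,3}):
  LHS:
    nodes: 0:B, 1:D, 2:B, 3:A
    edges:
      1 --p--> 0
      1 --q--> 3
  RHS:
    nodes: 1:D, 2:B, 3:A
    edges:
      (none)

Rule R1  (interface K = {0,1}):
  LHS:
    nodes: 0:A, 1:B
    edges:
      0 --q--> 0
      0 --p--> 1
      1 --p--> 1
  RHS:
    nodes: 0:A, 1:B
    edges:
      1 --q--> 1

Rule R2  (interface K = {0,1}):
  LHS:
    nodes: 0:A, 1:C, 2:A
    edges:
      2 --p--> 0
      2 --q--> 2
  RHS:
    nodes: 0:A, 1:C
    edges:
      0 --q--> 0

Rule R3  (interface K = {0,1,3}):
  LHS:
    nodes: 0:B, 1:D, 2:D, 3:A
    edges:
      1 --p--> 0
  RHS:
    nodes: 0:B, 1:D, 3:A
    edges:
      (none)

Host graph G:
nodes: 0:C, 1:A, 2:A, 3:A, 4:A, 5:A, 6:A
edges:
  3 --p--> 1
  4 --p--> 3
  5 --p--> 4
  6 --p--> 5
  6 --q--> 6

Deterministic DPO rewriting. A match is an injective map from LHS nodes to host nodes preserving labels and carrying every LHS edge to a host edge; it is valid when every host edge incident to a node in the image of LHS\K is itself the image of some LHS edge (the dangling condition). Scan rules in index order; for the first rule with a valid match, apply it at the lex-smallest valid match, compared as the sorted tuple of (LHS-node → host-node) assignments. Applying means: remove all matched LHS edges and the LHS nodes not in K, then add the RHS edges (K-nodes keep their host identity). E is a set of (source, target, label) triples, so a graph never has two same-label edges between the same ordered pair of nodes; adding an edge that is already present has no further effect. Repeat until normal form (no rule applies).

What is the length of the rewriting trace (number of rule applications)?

Answer: 4

Derivation:
[0] host  ⇒  7 nodes, 5 edges  {3-p->1 4-p->3 5-p->4 6-p->5 6-q->6}
[1] R2 @ {0↦5, 1↦0, 2↦6}  ⇒  6 nodes, 4 edges  {3-p->1 4-p->3 5-p->4 5-q->5}
[2] R2 @ {0↦4, 1↦0, 2↦5}  ⇒  5 nodes, 3 edges  {3-p->1 4-p->3 4-q->4}
[3] R2 @ {0↦3, 1↦0, 2↦4}  ⇒  4 nodes, 2 edges  {3-p->1 3-q->3}
[4] R2 @ {0↦1, 1↦0, 2↦3}  ⇒  3 nodes, 1 edges  {1-q->1}
normal form: no rule applies after step 4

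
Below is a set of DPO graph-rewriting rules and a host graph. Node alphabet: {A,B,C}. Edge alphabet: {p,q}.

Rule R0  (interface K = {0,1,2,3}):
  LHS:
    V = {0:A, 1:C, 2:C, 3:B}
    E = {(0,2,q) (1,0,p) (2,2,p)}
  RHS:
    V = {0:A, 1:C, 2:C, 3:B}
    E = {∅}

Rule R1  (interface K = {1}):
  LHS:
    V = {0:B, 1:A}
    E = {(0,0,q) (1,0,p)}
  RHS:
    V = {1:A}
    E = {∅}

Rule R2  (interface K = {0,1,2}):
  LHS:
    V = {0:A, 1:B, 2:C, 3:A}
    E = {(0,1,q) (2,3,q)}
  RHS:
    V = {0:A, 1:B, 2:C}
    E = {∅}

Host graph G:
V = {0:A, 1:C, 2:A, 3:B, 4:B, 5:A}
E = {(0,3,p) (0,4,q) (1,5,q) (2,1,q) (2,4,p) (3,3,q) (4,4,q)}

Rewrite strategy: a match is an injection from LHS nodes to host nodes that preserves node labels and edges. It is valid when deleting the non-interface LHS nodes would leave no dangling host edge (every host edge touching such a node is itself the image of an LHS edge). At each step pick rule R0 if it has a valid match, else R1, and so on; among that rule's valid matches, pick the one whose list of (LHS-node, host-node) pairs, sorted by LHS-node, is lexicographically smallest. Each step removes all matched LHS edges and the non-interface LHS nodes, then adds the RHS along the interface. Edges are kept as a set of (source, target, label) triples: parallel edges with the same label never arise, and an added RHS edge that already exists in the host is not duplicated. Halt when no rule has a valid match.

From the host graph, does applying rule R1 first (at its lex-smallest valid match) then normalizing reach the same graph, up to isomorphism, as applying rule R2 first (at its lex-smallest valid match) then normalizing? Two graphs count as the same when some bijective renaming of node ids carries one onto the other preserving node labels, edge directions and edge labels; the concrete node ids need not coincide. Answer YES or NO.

branch R1-first: apply at {0↦3, 1↦0} → |E|=5, then 2 more step(s) → NF |V|=3 |E|=1 V={0:A, 1:C, 2:A} E=2-q->1
branch R2-first: apply at {0↦0, 1↦4, 2↦1, 3↦5} → |E|=5, then 2 more step(s) → NF |V|=3 |E|=1 V={0:A, 1:C, 2:A} E=2-q->1
graphs isomorphic (equal up to label-preserving node renaming)

Answer: YES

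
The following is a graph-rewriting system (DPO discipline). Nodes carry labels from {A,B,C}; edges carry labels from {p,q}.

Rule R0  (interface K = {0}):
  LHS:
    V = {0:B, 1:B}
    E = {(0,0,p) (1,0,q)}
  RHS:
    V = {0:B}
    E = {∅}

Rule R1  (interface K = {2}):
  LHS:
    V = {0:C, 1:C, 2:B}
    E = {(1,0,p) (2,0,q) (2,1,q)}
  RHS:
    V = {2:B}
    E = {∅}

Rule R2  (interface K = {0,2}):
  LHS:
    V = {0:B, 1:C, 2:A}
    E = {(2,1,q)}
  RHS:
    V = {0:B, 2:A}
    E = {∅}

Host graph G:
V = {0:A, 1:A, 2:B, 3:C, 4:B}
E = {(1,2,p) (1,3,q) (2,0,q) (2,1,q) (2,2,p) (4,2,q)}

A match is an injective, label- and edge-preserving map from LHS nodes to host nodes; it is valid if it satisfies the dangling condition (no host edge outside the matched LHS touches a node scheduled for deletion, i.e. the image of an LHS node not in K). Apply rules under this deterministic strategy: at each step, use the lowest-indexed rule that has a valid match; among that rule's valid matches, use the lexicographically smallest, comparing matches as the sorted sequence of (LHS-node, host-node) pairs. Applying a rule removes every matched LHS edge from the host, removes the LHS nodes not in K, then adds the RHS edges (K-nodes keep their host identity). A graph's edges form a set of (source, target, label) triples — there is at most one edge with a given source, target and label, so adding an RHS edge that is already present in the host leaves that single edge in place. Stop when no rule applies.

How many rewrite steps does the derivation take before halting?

initial: |V|=5 |E|=6  E = 1-p->2 1-q->3 2-q->0 2-q->1 2-p->2 4-q->2
step 1: apply R0 at {0↦2, 1↦4}  → |V|=4 |E|=4  E = 1-p->2 1-q->3 2-q->0 2-q->1
step 2: apply R2 at {0↦2, 1↦3, 2↦1}  → |V|=3 |E|=3  E = 1-p->2 2-q->0 2-q->1
final graph: no rule applies after step 2

Answer: 2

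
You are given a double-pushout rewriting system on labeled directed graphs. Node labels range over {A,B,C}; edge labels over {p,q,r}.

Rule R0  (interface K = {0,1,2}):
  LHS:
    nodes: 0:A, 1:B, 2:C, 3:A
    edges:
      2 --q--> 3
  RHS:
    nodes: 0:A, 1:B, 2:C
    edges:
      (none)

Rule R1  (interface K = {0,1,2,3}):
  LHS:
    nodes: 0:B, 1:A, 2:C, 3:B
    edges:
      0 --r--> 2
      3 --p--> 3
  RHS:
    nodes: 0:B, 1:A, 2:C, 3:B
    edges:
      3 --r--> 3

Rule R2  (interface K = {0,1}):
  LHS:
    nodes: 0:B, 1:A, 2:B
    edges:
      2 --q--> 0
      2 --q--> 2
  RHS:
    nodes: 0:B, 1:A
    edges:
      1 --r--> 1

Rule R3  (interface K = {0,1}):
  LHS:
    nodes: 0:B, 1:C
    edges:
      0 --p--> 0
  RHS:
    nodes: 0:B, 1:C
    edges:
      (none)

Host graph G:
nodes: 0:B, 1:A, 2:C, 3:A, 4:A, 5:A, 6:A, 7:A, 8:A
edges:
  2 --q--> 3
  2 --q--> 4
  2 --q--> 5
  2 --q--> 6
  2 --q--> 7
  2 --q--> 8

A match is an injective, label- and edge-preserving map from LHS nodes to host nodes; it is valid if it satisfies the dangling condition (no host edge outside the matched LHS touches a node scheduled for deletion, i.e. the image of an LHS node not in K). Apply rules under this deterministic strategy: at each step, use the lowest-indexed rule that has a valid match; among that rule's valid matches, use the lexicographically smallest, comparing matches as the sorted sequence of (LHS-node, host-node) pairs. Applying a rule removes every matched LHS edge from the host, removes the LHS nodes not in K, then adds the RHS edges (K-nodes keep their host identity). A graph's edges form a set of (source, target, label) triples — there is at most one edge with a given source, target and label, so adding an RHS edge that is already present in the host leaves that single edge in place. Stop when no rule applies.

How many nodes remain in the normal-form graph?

Answer: 3

Rewrite trace:
initial: |V|=9 |E|=6  E = 2-q->3 2-q->4 2-q->5 2-q->6 2-q->7 2-q->8
step 1: apply R0 at {0↦1, 1↦0, 2↦2, 3↦3}  → |V|=8 |E|=5  E = 2-q->4 2-q->5 2-q->6 2-q->7 2-q->8
step 2: apply R0 at {0↦1, 1↦0, 2↦2, 3↦4}  → |V|=7 |E|=4  E = 2-q->5 2-q->6 2-q->7 2-q->8
step 3: apply R0 at {0↦1, 1↦0, 2↦2, 3↦5}  → |V|=6 |E|=3  E = 2-q->6 2-q->7 2-q->8
step 4: apply R0 at {0↦1, 1↦0, 2↦2, 3↦6}  → |V|=5 |E|=2  E = 2-q->7 2-q->8
step 5: apply R0 at {0↦1, 1↦0, 2↦2, 3↦7}  → |V|=4 |E|=1  E = 2-q->8
step 6: apply R0 at {0↦1, 1↦0, 2↦2, 3↦8}  → |V|=3 |E|=0  E = ∅
normal form: no rule applies after step 6
NF nodes: {0:B, 1:A, 2:C}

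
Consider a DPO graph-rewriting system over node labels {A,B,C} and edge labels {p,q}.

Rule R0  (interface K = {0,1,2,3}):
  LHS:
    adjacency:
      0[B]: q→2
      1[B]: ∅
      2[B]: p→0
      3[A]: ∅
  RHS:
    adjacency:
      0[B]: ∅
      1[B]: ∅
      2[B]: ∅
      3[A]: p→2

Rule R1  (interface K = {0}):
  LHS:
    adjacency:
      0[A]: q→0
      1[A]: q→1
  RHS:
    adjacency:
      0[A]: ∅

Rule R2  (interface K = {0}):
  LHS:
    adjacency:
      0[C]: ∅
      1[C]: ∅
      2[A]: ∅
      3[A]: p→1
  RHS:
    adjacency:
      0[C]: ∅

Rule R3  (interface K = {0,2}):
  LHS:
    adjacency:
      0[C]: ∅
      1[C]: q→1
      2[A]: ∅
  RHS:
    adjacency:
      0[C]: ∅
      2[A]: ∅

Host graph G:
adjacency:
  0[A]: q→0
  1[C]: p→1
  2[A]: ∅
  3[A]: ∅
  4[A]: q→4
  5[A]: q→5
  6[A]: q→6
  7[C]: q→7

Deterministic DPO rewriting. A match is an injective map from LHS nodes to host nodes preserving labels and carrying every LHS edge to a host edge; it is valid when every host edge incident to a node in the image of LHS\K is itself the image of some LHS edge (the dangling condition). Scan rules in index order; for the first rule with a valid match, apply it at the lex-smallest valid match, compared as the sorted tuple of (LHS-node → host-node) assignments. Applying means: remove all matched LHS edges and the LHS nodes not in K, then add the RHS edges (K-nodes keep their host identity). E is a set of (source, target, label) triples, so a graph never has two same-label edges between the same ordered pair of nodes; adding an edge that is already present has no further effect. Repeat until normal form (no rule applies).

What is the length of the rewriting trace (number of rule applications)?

Answer: 3

Rewrite trace:
start.  V:8 E:6  edges: 0-q->0 1-p->1 4-q->4 5-q->5 6-q->6 7-q->7
1. fire R1 via {0↦0, 1↦4}  →  V:7 E:4  edges: 1-p->1 5-q->5 6-q->6 7-q->7
2. fire R1 via {0↦5, 1↦6}  →  V:6 E:2  edges: 1-p->1 7-q->7
3. fire R3 via {0↦1, 1↦7, 2↦0}  →  V:5 E:1  edges: 1-p->1
final graph: no rule applies after step 3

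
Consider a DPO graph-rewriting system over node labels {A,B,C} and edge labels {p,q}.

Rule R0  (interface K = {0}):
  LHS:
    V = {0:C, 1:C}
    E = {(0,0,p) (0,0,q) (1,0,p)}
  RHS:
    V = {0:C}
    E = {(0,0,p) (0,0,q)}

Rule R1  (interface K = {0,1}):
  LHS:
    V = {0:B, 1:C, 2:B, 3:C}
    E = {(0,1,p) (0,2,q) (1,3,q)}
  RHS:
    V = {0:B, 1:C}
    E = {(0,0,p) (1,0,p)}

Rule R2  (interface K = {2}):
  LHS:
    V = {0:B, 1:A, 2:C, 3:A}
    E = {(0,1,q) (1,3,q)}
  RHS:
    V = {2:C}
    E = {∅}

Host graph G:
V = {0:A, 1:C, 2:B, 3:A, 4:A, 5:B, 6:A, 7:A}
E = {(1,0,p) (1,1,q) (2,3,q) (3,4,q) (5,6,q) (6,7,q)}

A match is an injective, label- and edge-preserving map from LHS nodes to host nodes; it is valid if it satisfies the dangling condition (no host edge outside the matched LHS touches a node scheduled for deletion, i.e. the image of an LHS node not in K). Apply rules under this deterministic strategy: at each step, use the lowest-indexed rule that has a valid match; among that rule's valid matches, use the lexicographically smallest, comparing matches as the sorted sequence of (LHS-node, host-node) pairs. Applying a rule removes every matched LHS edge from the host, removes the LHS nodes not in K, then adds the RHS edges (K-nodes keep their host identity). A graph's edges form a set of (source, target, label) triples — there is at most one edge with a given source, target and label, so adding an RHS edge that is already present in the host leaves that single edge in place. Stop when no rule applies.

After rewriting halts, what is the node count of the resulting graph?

start.  V:8 E:6  edges: 1-p->0 1-q->1 2-q->3 3-q->4 5-q->6 6-q->7
1. fire R2 via {0↦2, 1↦3, 2↦1, 3↦4}  →  V:5 E:4  edges: 1-p->0 1-q->1 5-q->6 6-q->7
2. fire R2 via {0↦5, 1↦6, 2↦1, 3↦7}  →  V:2 E:2  edges: 1-p->0 1-q->1
halt: no rule applies after step 2
NF nodes: {0:A, 1:C}

Answer: 2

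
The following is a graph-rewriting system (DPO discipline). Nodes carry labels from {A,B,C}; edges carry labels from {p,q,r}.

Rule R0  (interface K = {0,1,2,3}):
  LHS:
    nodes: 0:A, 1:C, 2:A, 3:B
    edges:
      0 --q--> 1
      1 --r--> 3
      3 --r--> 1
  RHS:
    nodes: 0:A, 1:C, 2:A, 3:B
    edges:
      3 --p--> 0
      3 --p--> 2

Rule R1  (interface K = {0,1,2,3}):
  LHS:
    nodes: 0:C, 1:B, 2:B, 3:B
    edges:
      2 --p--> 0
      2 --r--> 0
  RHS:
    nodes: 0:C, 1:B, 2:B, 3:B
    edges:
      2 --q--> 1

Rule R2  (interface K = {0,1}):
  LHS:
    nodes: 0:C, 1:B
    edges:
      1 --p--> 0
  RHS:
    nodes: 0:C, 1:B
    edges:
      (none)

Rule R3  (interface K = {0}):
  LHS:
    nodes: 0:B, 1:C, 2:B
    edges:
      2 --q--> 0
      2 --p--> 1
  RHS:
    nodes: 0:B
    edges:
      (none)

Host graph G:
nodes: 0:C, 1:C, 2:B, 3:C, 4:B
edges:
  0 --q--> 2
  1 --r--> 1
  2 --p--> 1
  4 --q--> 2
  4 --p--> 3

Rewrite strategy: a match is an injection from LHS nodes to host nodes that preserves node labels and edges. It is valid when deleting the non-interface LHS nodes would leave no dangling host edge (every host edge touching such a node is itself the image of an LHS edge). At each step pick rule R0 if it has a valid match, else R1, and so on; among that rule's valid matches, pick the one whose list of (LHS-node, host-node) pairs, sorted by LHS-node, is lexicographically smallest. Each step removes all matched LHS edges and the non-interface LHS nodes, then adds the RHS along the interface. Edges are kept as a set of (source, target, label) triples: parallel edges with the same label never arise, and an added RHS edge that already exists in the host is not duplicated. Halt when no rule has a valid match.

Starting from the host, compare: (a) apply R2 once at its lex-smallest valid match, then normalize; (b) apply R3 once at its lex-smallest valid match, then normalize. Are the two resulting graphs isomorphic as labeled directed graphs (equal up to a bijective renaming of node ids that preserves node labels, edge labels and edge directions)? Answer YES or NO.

Answer: NO

Steps:
branch R2-first: apply at {0↦1, 1↦2} → |E|=4, then 1 more step(s) → NF |V|=5 |E|=3 V={0:C, 1:C, 2:B, 3:C, 4:B} E=0-q->2 1-r->1 4-q->2
branch R3-first: apply at {0↦2, 1↦3, 2↦4} → |E|=3, then 1 more step(s) → NF |V|=3 |E|=2 V={0:C, 1:C, 2:B} E=0-q->2 1-r->1
graphs not isomorphic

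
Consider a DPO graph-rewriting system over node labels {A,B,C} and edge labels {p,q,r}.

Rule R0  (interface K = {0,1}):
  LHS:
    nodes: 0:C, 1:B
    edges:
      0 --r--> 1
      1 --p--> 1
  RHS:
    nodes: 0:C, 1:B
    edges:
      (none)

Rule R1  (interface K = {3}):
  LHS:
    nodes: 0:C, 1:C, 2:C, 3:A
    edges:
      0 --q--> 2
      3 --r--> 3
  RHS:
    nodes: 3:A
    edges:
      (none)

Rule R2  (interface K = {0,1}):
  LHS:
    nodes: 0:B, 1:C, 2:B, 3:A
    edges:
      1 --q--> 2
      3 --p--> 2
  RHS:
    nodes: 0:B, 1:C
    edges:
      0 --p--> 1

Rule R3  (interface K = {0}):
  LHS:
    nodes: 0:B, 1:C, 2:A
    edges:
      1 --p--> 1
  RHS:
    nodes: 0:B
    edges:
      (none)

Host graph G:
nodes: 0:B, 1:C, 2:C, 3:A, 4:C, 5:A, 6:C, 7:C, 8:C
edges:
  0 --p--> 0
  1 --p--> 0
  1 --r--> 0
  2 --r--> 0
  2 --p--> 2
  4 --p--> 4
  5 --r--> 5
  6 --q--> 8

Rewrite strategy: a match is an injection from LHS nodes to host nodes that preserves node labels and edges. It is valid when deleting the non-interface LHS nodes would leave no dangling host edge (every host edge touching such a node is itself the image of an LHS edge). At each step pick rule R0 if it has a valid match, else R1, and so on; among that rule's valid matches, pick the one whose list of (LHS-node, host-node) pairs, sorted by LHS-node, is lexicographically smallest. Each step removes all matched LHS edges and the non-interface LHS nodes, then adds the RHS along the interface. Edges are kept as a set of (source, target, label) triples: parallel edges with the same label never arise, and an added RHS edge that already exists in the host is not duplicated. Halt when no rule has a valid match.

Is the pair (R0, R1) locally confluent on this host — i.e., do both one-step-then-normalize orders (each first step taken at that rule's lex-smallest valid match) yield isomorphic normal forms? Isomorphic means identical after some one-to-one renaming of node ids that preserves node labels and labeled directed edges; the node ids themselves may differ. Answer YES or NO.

branch R0-first: apply at {0↦1, 1↦0} → |E|=6, then 2 more step(s) → NF |V|=4 |E|=3 V={0:B, 1:C, 2:C, 5:A} E=1-p->0 2-r->0 2-p->2
branch R1-first: apply at {0↦6, 1↦7, 2↦8, 3↦5} → |E|=6, then 2 more step(s) → NF |V|=4 |E|=3 V={0:B, 1:C, 2:C, 5:A} E=1-p->0 2-r->0 2-p->2
graphs isomorphic (equal up to label-preserving node renaming)

Answer: YES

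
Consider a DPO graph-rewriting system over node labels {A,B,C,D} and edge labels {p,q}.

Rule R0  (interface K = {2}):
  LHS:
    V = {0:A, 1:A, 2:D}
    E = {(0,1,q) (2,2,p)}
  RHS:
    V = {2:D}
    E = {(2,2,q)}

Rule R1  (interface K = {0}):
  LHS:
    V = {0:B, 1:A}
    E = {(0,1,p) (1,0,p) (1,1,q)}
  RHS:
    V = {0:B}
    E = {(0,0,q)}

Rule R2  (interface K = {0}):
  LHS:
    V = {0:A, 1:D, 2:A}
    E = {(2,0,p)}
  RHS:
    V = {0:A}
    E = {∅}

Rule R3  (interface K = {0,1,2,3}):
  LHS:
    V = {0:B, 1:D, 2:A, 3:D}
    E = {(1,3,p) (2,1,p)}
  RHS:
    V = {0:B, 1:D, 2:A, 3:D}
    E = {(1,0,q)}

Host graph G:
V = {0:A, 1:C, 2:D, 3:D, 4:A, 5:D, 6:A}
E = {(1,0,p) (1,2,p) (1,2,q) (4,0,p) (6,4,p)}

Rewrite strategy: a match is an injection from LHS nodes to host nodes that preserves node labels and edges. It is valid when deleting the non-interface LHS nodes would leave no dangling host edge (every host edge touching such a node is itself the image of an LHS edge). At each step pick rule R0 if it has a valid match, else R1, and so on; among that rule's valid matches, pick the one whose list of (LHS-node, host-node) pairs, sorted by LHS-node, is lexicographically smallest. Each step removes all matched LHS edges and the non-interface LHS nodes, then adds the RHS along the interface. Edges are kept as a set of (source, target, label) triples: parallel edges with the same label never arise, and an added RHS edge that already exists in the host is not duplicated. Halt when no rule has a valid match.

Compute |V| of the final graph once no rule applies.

initial: |V|=7 |E|=5  E = 1-p->0 1-p->2 1-q->2 4-p->0 6-p->4
step 1: apply R2 at {0↦4, 1↦3, 2↦6}  → |V|=5 |E|=4  E = 1-p->0 1-p->2 1-q->2 4-p->0
step 2: apply R2 at {0↦0, 1↦5, 2↦4}  → |V|=3 |E|=3  E = 1-p->0 1-p->2 1-q->2
normal form: no rule applies after step 2
NF nodes: {0:A, 1:C, 2:D}

Answer: 3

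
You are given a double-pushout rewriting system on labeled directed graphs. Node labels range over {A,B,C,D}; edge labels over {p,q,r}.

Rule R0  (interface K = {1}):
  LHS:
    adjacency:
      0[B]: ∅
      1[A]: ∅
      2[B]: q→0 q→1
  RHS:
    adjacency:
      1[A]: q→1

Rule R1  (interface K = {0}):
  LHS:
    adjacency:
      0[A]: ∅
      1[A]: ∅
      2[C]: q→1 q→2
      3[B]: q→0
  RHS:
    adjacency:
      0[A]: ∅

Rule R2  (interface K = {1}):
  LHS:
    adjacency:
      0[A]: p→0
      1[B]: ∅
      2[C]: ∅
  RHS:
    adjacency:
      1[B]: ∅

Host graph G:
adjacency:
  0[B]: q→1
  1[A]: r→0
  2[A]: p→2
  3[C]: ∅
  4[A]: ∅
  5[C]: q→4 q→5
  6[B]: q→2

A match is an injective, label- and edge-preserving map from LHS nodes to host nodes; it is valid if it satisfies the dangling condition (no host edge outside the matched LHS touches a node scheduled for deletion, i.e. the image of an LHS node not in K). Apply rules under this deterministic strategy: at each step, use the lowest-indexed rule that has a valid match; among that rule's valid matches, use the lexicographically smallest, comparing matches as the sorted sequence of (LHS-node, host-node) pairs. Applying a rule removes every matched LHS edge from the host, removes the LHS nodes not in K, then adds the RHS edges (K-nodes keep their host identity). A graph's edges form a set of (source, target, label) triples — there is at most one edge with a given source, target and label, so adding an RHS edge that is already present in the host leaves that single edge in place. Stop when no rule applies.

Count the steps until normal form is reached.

Answer: 2

Derivation:
start.  V:7 E:6  edges: 0-q->1 1-r->0 2-p->2 5-q->4 5-q->5 6-q->2
1. fire R1 via {0↦2, 1↦4, 2↦5, 3↦6}  →  V:4 E:3  edges: 0-q->1 1-r->0 2-p->2
2. fire R2 via {0↦2, 1↦0, 2↦3}  →  V:2 E:2  edges: 0-q->1 1-r->0
halt: no rule applies after step 2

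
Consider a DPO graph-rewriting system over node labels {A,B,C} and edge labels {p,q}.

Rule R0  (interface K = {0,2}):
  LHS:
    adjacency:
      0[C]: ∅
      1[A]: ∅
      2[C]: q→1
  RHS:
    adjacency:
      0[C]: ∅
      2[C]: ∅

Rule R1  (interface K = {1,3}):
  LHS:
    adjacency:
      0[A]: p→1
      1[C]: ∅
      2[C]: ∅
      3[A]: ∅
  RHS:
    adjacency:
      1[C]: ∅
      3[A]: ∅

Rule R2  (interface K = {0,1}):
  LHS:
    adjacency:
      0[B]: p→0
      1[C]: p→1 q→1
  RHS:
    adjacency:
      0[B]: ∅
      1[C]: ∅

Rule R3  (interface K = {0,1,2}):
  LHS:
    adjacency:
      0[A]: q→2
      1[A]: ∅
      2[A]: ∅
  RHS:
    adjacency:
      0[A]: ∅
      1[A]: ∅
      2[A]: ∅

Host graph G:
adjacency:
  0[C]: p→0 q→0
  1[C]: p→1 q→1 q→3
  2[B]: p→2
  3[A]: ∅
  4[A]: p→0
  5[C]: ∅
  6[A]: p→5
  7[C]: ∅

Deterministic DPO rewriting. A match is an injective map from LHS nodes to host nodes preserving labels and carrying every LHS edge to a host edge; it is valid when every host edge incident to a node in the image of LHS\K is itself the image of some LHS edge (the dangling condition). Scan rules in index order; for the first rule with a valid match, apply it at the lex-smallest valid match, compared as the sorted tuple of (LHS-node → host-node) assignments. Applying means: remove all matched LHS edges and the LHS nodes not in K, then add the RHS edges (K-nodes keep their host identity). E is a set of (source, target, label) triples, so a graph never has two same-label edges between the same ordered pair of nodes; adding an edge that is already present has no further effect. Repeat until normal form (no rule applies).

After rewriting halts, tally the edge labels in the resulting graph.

[0] host  ⇒  8 nodes, 8 edges  {0-p->0 0-q->0 1-p->1 1-q->1 1-q->3 2-p->2 4-p->0 6-p->5}
[1] R0 @ {0↦0, 1↦3, 2↦1}  ⇒  7 nodes, 7 edges  {0-p->0 0-q->0 1-p->1 1-q->1 2-p->2 4-p->0 6-p->5}
[2] R1 @ {0↦4, 1↦0, 2↦7, 3↦6}  ⇒  5 nodes, 6 edges  {0-p->0 0-q->0 1-p->1 1-q->1 2-p->2 6-p->5}
[3] R2 @ {0↦2, 1↦0}  ⇒  5 nodes, 3 edges  {1-p->1 1-q->1 6-p->5}
normal form: no rule applies after step 3
NF edges: [(1, 1, 'p'), (1, 1, 'q'), (6, 5, 'p')]

Answer: p:2 q:1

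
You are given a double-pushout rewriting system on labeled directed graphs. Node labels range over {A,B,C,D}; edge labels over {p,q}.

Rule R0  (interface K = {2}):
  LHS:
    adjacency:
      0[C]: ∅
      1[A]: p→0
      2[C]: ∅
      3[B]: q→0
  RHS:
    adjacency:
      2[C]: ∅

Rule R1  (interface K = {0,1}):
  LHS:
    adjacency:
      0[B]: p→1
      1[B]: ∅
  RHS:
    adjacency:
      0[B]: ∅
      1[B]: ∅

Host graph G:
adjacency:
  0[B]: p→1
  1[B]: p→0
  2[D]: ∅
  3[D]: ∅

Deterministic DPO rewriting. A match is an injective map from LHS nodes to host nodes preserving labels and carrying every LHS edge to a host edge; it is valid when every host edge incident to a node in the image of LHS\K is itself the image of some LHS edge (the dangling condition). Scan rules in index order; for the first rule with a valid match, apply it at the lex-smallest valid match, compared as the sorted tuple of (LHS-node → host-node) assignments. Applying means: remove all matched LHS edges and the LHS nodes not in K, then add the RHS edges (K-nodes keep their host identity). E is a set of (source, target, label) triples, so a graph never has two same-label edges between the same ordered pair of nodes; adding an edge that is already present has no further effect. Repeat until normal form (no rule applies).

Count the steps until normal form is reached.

initial: |V|=4 |E|=2  E = 0-p->1 1-p->0
step 1: apply R1 at {0↦0, 1↦1}  → |V|=4 |E|=1  E = 1-p->0
step 2: apply R1 at {0↦1, 1↦0}  → |V|=4 |E|=0  E = ∅
halt: no rule applies after step 2

Answer: 2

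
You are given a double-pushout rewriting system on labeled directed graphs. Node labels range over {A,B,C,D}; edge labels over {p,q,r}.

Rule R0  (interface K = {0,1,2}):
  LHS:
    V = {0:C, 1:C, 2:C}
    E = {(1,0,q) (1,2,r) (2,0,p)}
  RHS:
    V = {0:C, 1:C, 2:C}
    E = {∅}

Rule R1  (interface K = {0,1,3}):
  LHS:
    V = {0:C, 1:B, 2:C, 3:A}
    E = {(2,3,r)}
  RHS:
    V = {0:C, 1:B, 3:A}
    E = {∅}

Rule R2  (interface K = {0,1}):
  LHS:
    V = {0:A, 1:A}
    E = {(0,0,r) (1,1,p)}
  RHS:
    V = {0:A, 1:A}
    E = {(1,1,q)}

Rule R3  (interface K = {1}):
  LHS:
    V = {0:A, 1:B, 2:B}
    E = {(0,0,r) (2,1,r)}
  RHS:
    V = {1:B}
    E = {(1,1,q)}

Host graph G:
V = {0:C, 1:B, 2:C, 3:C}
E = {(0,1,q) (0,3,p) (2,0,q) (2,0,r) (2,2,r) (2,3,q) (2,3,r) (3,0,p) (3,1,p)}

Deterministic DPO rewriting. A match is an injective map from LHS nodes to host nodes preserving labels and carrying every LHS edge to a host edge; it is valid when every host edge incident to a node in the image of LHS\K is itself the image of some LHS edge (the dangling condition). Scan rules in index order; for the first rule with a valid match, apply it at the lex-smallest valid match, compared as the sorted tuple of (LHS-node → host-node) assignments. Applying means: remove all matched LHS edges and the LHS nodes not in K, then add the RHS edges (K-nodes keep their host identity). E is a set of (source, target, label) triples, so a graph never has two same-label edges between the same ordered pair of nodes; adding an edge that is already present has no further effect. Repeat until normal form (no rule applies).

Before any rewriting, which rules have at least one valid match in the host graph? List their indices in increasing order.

R0: 2 valid matches — {0↦0, 1↦2, 2↦3}, {0↦3, 1↦2, 2↦0}
R1: no valid match — LHS pattern not found
R2: no valid match — LHS pattern not found
R3: no valid match — LHS pattern not found

Answer: [R0]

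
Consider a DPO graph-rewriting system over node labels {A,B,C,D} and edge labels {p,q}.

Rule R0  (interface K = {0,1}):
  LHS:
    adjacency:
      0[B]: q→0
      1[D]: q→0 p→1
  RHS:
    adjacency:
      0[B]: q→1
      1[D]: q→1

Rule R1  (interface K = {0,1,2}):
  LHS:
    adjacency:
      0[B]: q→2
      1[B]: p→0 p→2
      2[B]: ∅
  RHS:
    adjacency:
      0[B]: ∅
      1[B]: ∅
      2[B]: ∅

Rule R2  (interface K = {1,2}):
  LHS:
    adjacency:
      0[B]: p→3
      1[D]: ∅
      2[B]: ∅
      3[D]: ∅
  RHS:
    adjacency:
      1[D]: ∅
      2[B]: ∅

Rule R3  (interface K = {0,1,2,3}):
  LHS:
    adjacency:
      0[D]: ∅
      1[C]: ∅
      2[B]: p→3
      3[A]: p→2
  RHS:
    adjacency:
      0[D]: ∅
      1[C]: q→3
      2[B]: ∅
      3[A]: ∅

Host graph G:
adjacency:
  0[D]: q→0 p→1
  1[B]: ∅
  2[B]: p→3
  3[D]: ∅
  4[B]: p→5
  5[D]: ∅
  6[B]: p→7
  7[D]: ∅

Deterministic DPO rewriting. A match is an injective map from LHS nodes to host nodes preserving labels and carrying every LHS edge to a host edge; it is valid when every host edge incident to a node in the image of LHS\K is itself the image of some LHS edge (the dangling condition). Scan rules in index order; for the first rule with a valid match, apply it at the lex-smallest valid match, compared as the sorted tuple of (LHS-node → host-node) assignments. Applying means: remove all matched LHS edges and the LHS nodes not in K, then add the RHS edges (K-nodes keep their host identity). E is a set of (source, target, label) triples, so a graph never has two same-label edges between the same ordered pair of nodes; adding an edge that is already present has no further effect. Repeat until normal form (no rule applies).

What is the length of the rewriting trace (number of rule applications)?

initial: |V|=8 |E|=5  E = 0-q->0 0-p->1 2-p->3 4-p->5 6-p->7
step 1: apply R2 at {0↦2, 1↦0, 2↦1, 3↦3}  → |V|=6 |E|=4  E = 0-q->0 0-p->1 4-p->5 6-p->7
step 2: apply R2 at {0↦4, 1↦0, 2↦1, 3↦5}  → |V|=4 |E|=3  E = 0-q->0 0-p->1 6-p->7
step 3: apply R2 at {0↦6, 1↦0, 2↦1, 3↦7}  → |V|=2 |E|=2  E = 0-q->0 0-p->1
final graph: no rule applies after step 3

Answer: 3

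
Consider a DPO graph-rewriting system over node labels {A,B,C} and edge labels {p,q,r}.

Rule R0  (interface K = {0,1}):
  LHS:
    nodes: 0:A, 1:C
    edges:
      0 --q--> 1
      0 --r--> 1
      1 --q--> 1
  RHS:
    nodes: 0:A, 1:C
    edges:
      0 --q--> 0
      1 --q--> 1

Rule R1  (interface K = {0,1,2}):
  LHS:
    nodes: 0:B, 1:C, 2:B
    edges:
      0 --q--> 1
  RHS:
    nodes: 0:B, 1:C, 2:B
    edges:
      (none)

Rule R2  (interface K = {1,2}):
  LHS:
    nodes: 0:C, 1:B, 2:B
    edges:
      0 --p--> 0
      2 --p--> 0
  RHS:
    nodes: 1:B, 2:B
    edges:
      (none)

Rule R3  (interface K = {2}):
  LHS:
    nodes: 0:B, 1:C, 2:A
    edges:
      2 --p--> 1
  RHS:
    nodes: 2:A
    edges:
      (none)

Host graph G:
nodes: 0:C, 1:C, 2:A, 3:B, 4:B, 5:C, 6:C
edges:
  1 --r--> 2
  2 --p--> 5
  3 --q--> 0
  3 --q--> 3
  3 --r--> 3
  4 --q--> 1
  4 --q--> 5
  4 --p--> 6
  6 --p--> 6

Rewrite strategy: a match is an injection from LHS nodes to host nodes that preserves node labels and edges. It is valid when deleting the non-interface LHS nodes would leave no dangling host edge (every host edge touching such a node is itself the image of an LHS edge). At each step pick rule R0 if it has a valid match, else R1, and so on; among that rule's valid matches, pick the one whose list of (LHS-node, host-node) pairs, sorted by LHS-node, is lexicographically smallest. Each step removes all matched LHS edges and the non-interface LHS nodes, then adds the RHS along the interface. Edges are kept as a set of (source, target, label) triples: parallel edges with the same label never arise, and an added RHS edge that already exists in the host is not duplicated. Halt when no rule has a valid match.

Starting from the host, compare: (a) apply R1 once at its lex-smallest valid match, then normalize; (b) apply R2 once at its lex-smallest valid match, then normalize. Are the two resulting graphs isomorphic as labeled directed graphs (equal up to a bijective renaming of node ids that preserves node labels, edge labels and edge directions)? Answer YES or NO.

branch R1-first: apply at {0↦3, 1↦0, 2↦4} → |E|=8, then 4 more step(s) → NF |V|=4 |E|=3 V={0:C, 1:C, 2:A, 3:B} E=1-r->2 3-q->3 3-r->3
branch R2-first: apply at {0↦6, 1↦3, 2↦4} → |E|=7, then 4 more step(s) → NF |V|=4 |E|=3 V={0:C, 1:C, 2:A, 3:B} E=1-r->2 3-q->3 3-r->3
graphs isomorphic (equal up to label-preserving node renaming)

Answer: YES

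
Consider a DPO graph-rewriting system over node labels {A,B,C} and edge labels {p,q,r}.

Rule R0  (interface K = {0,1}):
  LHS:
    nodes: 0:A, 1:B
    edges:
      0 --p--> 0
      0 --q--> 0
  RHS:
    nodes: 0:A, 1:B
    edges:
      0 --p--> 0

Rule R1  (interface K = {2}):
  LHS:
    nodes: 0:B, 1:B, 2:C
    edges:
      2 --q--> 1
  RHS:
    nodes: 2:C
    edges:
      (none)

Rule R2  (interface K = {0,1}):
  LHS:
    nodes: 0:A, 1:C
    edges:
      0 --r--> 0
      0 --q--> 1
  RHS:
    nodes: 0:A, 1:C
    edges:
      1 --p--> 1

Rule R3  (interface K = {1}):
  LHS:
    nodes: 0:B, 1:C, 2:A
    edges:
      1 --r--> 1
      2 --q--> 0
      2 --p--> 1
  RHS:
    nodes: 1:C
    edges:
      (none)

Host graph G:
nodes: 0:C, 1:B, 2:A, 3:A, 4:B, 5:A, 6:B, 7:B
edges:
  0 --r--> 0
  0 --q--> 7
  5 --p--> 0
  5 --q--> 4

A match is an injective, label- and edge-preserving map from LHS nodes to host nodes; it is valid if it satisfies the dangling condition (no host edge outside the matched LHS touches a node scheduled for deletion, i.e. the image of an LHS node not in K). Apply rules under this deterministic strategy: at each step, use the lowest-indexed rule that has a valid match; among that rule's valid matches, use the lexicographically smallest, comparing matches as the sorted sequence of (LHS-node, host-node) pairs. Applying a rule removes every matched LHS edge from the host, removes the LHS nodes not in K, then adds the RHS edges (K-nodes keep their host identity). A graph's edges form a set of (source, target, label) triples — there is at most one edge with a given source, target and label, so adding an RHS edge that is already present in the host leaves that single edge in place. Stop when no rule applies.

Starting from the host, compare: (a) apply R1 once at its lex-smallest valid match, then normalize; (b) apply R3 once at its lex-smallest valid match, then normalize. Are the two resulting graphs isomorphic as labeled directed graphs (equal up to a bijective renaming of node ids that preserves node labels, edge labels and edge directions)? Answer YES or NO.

branch R1-first: apply at {0↦1, 1↦7, 2↦0} → |E|=3, then 1 more step(s) → NF |V|=4 |E|=0 V={0:C, 2:A, 3:A, 6:B} E=∅
branch R3-first: apply at {0↦4, 1↦0, 2↦5} → |E|=1, then 1 more step(s) → NF |V|=4 |E|=0 V={0:C, 2:A, 3:A, 6:B} E=∅
graphs isomorphic (equal up to label-preserving node renaming)

Answer: YES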